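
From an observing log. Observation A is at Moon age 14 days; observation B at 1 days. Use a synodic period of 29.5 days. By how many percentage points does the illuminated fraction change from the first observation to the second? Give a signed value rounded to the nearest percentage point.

-98 percentage points

First observation: θ = 360°·14/29.5 = 170.8°, so f = 0.994.
Second observation: θ = 12.2°, f = 0.011.
Δf = 0.011 − 0.994 = -0.982, i.e. -98 pp.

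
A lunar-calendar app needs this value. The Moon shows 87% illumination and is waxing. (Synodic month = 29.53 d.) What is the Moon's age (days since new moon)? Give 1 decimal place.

From f = (1 − cos θ)/2: cos θ = 1 − 2×0.87 = -0.740; arccos → 137.7°.
Before full moon the principal value applies: θ = 137.7°.
That fraction of the synodic month is 137.7/360 × 29.53 d ≈ 11.30 d.

11.3 days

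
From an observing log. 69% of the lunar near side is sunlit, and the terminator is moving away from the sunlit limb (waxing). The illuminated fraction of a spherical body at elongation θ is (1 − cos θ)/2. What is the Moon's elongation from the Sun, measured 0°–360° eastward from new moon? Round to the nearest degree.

Invert f = (1 − cos θ)/2 to get cos θ = 1 − 2(0.69) = -0.380, hence θ₀ = arccos -0.380 = 112.3°.
The Moon is waxing (0°–180°), so θ = 112.3° directly.

112°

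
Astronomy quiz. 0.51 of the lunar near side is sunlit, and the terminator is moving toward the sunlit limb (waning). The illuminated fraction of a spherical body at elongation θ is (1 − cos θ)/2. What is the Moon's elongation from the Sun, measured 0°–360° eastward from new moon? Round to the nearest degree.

269°

From f = (1 − cos θ)/2: cos θ = 1 − 2×0.51 = -0.020; arccos → 91.1°.
Waning ⇒ past full, so θ = 360° − 91.1° = 268.9°.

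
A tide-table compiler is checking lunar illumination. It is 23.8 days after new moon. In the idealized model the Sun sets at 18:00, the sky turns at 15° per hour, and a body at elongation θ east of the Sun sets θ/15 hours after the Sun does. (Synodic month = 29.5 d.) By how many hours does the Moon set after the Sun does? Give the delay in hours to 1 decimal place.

19.4 h

The Moon has covered 23.8/29.5 of its cycle, so θ ≈ 360° × 23.8/29.5 = 290.4°.
Delay after the Sun = 290.4° / (15°/h) ≈ 19.36 h.
So the Moon sets 19.36 h after the Sun.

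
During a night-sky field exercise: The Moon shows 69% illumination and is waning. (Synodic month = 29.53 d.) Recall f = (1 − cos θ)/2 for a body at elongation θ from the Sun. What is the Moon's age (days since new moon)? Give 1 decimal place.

20.3 days

Invert f = (1 − cos θ)/2 to get cos θ = 1 − 2(0.69) = -0.380, hence θ₀ = arccos -0.380 = 112.3°.
Waning ⇒ past full, so θ = 360° − 112.3° = 247.7°.
At 360°/29.53 d per day, 247.7° corresponds to 20.32 days.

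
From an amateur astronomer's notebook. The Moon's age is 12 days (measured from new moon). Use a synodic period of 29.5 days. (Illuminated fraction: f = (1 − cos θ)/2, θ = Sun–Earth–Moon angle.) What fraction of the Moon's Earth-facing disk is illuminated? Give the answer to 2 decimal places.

0.92

Elongation θ = 360° × 12/29.5 ≈ 146.4°.
Illuminated fraction = (1 − cos 146.4°)/2 = (1 − (-0.833))/2 ≈ 0.917.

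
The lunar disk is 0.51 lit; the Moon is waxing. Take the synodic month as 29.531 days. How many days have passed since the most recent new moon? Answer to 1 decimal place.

7.5 days

Invert f = (1 − cos θ)/2 to get cos θ = 1 − 2(0.51) = -0.020, hence θ₀ = arccos -0.020 = 91.1°.
Waxing ⇒ before full, so θ = 91.1°.
At 360°/29.531 d per day, 91.1° corresponds to 7.48 days.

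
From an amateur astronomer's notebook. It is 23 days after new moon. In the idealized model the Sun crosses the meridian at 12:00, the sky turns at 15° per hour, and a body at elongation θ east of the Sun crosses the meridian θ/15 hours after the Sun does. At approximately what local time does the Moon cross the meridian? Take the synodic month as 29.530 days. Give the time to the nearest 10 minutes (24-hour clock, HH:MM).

06:40

Elongation θ = 360° × 23/29.530 ≈ 280.4°.
The Moon trails the Sun by θ/15 = 280.4/15 ≈ 18.69 hours.
12:00 + 18.693 h ≈ 06:42 → 06:40 to the nearest ten minutes.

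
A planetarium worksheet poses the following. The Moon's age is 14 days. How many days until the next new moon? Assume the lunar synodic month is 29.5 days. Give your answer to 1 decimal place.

One full lunation from the last new moon is 29.5 d; remaining = 29.5 − 14 = 15.500 d.

15.5 days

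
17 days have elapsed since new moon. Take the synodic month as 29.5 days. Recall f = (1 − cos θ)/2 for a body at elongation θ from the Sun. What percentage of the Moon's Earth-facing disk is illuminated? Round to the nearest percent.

Phase angle: θ = 360°·(17 d)/(29.5 d) = 207.5°.
cos 207.5° = (-0.887), so f = (1 − (-0.887))/2 = 0.944, so 94%.

94%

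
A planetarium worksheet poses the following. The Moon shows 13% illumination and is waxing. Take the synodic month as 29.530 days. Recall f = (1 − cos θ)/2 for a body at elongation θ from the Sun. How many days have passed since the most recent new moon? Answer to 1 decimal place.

3.5 days

From f = (1 − cos θ)/2: cos θ = 1 − 2×0.13 = 0.740; arccos → 42.3°.
Before full moon the principal value applies: θ = 42.3°.
Age = 29.530 × 42.3°/360° ≈ 3.47 days.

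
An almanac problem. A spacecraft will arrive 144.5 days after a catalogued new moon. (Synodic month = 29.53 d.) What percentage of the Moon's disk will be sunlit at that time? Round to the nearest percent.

11%

144.5/29.53 = 4.893 lunations, so 4 complete cycles and 26.38 d into the next.
The Moon has covered 26.38/29.53 of its cycle, so θ ≈ 360° × 26.38/29.53 = 321.6°.
With cos θ = 0.784, the lit fraction is (1 − 0.784)/2 ≈ 0.108, so 11%.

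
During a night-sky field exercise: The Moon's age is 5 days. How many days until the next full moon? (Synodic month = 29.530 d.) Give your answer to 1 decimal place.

Full moon is 0.5 of the way through the cycle: age 0.5 × 29.530 = 14.765 d.
So 9.765 days remain (14.765 − 5).

9.8 days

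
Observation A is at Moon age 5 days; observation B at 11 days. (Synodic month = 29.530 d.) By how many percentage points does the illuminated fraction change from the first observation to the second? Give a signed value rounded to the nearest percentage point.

First observation: θ = 360°·5/29.530 = 61.0°, so f = 0.257.
Second observation: θ = 134.1°, f = 0.848.
Δf = 0.848 − 0.257 = +0.591, i.e. +59 pp.

+59 percentage points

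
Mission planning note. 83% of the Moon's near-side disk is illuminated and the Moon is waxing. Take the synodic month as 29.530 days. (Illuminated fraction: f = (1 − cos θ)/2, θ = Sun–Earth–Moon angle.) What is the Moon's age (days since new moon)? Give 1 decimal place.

10.8 days

From f = (1 − cos θ)/2: cos θ = 1 − 2×0.83 = -0.660; arccos → 131.3°.
Before full moon the principal value applies: θ = 131.3°.
That fraction of the synodic month is 131.3/360 × 29.530 d ≈ 10.77 d.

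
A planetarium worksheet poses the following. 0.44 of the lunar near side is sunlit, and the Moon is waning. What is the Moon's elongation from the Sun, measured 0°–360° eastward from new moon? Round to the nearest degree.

277°

cos θ = 1 − 2f = 0.120, giving a principal value of 83.1°.
Waning ⇒ past full, so θ = 360° − 83.1° = 276.9°.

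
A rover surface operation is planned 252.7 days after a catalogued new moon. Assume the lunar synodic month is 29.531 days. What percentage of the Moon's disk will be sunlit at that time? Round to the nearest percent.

252.7 d spans 8 complete synodic months (8 × 29.531 = 236.25 d) plus 16.45 d.
Phase angle: θ = 360°·(16.45 d)/(29.531 d) = 200.6°.
cos 200.6° = (-0.936), so f = (1 − (-0.936))/2 = 0.968, so 97%.

97%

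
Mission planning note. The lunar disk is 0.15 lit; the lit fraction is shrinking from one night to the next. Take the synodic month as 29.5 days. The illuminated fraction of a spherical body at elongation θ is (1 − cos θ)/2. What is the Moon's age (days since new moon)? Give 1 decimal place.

25.8 days

cos θ = 1 − 2f = 0.700, giving a principal value of 45.6°.
A waning Moon lies in 180°–360°, so θ = 360° − 45.6° = 314.4°.
At 360°/29.5 d per day, 314.4° corresponds to 25.77 days.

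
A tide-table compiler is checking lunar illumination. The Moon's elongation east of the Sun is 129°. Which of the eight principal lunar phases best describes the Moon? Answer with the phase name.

129° lies in the waxing gibbous sector of the 8-phase cycle.

waxing gibbous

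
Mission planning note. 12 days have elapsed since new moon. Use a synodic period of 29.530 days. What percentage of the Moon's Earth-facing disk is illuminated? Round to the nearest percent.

Elongation θ = 360° × 12/29.530 ≈ 146.3°.
cos 146.3° = (-0.832), so f = (1 − (-0.832))/2 = 0.916, so 92%.

92%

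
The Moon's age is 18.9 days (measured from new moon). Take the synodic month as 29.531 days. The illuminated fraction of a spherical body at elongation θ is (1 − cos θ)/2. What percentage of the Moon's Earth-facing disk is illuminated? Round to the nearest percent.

82%

The Moon has covered 18.9/29.531 of its cycle, so θ ≈ 360° × 18.9/29.531 = 230.4°.
cos 230.4° = (-0.637), so f = (1 − (-0.637))/2 = 0.819, so 82%.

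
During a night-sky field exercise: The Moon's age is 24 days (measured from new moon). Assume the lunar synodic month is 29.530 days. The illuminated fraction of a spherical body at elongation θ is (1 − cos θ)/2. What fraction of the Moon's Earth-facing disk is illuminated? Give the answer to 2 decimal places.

0.31

Elongation θ = 360° × 24/29.530 ≈ 292.6°.
Illuminated fraction = (1 − cos 292.6°)/2 = (1 − 0.384)/2 ≈ 0.308.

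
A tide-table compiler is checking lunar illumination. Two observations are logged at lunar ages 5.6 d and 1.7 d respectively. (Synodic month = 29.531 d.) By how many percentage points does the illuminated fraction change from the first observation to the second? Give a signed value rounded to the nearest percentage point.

First observation: θ = 360°·5.6/29.531 = 68.3°, so f = 0.315.
Second observation: θ = 20.7°, f = 0.032.
Δf = 0.032 − 0.315 = -0.283, i.e. -28 pp.

-28 pp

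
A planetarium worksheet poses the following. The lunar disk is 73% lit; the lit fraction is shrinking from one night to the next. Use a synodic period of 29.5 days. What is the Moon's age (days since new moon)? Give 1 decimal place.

Invert f = (1 − cos θ)/2 to get cos θ = 1 − 2(0.73) = -0.460, hence θ₀ = arccos -0.460 = 117.4°.
Since the Moon is past full (waning), take the reflex angle: θ = 360° − 117.4° = 242.6°.
Age = 29.5 × 242.6°/360° ≈ 19.88 days.

19.9 days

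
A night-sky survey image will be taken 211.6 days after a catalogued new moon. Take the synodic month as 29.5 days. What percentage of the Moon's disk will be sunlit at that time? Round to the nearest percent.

27%

211.6 d spans 7 complete synodic months (7 × 29.5 = 206.50 d) plus 5.10 d.
Elongation θ = 360° × 5.10/29.5 ≈ 62.2°.
With cos θ = 0.466, the lit fraction is (1 − 0.466)/2 ≈ 0.267, so 27%.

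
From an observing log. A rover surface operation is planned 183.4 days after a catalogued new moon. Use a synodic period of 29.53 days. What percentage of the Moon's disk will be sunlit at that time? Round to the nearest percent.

Reduce mod P: 183.4 − 6×29.53 = 6.22 d into the current lunation.
The Moon has covered 6.22/29.53 of its cycle, so θ ≈ 360° × 6.22/29.53 = 75.8°.
Illuminated fraction = (1 − cos 75.8°)/2 = (1 − 0.245)/2 ≈ 0.378, so 38%.

38%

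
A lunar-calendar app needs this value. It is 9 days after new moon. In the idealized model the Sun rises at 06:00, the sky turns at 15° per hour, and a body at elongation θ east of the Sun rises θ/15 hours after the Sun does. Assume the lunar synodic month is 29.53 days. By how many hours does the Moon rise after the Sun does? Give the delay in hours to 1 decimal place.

Elongation θ = 360° × 9/29.53 ≈ 109.7°.
The Moon trails the Sun by θ/15 = 109.7/15 ≈ 7.31 hours.
So the Moon rises 7.31 h after the Sun.

7.3 h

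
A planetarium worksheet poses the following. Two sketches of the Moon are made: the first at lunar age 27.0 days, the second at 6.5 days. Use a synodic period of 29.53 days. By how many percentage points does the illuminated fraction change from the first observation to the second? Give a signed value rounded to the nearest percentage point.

+34 pp

θ₁ = 360° × 27.0/29.53 = 329.2°, f₁ = (1 − cos θ₁)/2 = 0.071.
θ₂ = 360° × 6.5/29.53 = 79.2°, f₂ = (1 − cos θ₂)/2 = 0.407.
Change = f₂ − f₁ = +0.336 → +34 percentage points.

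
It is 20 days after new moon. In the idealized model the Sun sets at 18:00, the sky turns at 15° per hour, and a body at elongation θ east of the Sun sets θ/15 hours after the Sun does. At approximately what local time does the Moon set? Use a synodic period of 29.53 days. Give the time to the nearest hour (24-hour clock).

The Moon has covered 20/29.53 of its cycle, so θ ≈ 360° × 20/29.53 = 243.8°.
At 15° of sky rotation per hour, 243.8° corresponds to a 16.25 h lag.
18:00 + 16.25 h ≈ 10:15 → 10:00 to the nearest hour.

10:00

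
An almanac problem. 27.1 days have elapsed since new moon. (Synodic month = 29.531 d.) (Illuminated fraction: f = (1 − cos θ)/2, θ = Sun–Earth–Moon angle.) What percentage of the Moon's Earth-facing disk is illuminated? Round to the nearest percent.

7%

The Moon has covered 27.1/29.531 of its cycle, so θ ≈ 360° × 27.1/29.531 = 330.4°.
With cos θ = 0.869, the lit fraction is (1 − 0.869)/2 ≈ 0.065, so 7%.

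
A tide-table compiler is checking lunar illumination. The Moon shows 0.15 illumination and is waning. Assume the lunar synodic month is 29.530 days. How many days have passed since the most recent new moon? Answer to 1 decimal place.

cos θ = 1 − 2f = 0.700, giving a principal value of 45.6°.
Since the Moon is past full (waning), take the reflex angle: θ = 360° − 45.6° = 314.4°.
That fraction of the synodic month is 314.4/360 × 29.530 d ≈ 25.79 d.

25.8 days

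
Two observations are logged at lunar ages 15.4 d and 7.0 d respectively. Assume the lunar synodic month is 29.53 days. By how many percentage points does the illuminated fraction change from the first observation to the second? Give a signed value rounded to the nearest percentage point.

-54 pp

First observation: θ = 360°·15.4/29.53 = 187.7°, so f = 0.995.
Second observation: θ = 85.3°, f = 0.459.
Δf = 0.459 − 0.995 = -0.536, i.e. -54 pp.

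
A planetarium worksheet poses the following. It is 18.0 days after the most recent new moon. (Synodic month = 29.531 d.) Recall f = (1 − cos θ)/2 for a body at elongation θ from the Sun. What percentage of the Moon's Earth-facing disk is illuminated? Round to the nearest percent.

The Moon has covered 18.0/29.531 of its cycle, so θ ≈ 360° × 18.0/29.531 = 219.4°.
cos 219.4° = (-0.772), so f = (1 − (-0.772))/2 = 0.886, so 89%.

89%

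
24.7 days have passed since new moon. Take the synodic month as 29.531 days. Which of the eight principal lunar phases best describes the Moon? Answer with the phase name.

At 24.7/29.531 of the cycle, θ ≈ 301° — the waning crescent range.

waning crescent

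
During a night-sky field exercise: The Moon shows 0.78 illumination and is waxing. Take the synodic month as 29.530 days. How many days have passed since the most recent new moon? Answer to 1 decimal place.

10.2 days

Invert f = (1 − cos θ)/2 to get cos θ = 1 − 2(0.78) = -0.560, hence θ₀ = arccos -0.560 = 124.1°.
Waxing ⇒ before full, so θ = 124.1°.
Age = 29.530 × 124.1°/360° ≈ 10.18 days.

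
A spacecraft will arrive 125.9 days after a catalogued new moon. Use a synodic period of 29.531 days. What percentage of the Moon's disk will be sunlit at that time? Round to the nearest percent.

Reduce mod P: 125.9 − 4×29.531 = 7.78 d into the current lunation.
Phase angle: θ = 360°·(7.78 d)/(29.531 d) = 94.8°.
Illuminated fraction = (1 − cos 94.8°)/2 = (1 − (-0.084))/2 ≈ 0.542, so 54%.

54%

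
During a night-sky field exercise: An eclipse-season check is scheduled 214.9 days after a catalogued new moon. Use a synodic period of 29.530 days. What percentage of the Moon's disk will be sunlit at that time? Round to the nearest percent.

59%

Reduce mod P: 214.9 − 7×29.530 = 8.19 d into the current lunation.
The Moon has covered 8.19/29.530 of its cycle, so θ ≈ 360° × 8.19/29.530 = 99.8°.
With cos θ = (-0.171), the lit fraction is (1 − (-0.171))/2 ≈ 0.585, so 59%.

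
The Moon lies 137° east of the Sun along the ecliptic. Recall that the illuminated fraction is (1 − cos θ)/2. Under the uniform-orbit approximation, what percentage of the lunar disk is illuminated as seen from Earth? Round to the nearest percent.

f = (1 − cos 137°)/2 = (1 − (-0.731))/2 ≈ 0.866, i.e. 87%.

87%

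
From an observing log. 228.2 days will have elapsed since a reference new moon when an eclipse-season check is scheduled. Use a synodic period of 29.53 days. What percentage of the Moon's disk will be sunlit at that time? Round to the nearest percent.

228.2/29.53 = 7.728 lunations, so 7 complete cycles and 21.49 d into the next.
The Moon has covered 21.49/29.53 of its cycle, so θ ≈ 360° × 21.49/29.53 = 262.0°.
cos 262.0° = (-0.139), so f = (1 − (-0.139))/2 = 0.570, so 57%.

57%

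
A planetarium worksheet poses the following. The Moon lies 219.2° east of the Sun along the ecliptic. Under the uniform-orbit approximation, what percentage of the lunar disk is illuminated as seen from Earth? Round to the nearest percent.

89%

Half-versine of 219.2°: (1 − (-0.775))/2 = 0.887, i.e. 89%.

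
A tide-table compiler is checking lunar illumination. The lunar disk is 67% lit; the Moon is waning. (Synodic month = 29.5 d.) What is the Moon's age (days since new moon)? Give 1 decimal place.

20.5 days

Invert f = (1 − cos θ)/2 to get cos θ = 1 − 2(0.67) = -0.340, hence θ₀ = arccos -0.340 = 109.9°.
Since the Moon is past full (waning), take the reflex angle: θ = 360° − 109.9° = 250.1°.
That fraction of the synodic month is 250.1/360 × 29.5 d ≈ 20.50 d.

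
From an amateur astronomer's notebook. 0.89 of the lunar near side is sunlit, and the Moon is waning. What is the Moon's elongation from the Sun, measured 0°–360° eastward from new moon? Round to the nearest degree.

219°

Invert f = (1 − cos θ)/2 to get cos θ = 1 − 2(0.89) = -0.780, hence θ₀ = arccos -0.780 = 141.3°.
A waning Moon lies in 180°–360°, so θ = 360° − 141.3° = 218.7°.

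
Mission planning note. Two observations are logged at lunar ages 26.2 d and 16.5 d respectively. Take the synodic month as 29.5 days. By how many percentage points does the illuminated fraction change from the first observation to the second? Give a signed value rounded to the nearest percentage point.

+85 percentage points

First observation: θ = 360°·26.2/29.5 = 319.7°, so f = 0.119.
Second observation: θ = 201.4°, f = 0.966.
Δf = 0.966 − 0.119 = +0.847, i.e. +85 pp.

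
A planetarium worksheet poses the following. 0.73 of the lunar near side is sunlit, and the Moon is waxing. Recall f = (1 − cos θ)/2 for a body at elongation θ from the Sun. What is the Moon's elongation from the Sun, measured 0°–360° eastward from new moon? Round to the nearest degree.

Invert f = (1 − cos θ)/2 to get cos θ = 1 − 2(0.73) = -0.460, hence θ₀ = arccos -0.460 = 117.4°.
Before full moon the principal value applies: θ = 117.4°.

117°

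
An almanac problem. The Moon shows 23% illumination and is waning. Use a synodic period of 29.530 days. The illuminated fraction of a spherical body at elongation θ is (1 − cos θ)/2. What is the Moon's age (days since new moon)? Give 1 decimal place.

24.8 days

cos θ = 1 − 2f = 0.540, giving a principal value of 57.3°.
Since the Moon is past full (waning), take the reflex angle: θ = 360° − 57.3° = 302.7°.
At 360°/29.530 d per day, 302.7° corresponds to 24.83 days.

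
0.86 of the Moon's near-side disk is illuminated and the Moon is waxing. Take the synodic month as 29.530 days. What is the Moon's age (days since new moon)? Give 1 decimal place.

cos θ = 1 − 2f = -0.720, giving a principal value of 136.1°.
Waxing ⇒ before full, so θ = 136.1°.
That fraction of the synodic month is 136.1/360 × 29.530 d ≈ 11.16 d.

11.2 days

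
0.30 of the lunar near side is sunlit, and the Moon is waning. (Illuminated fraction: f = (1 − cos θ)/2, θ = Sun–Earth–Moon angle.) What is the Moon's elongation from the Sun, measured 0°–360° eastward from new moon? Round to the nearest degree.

294°

cos θ = 1 − 2f = 0.400, giving a principal value of 66.4°.
A waning Moon lies in 180°–360°, so θ = 360° − 66.4° = 293.6°.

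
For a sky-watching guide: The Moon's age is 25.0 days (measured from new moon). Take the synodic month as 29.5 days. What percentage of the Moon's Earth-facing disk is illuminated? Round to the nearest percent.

Elongation θ = 360° × 25.0/29.5 ≈ 305.1°.
With cos θ = 0.575, the lit fraction is (1 − 0.575)/2 ≈ 0.213, so 21%.

21%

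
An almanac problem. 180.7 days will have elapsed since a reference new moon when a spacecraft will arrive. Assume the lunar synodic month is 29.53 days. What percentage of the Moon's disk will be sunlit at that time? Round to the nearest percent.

13%

180.7/29.53 = 6.119 lunations, so 6 complete cycles and 3.52 d into the next.
Phase angle: θ = 360°·(3.52 d)/(29.53 d) = 42.9°.
With cos θ = 0.732, the lit fraction is (1 − 0.732)/2 ≈ 0.134, so 13%.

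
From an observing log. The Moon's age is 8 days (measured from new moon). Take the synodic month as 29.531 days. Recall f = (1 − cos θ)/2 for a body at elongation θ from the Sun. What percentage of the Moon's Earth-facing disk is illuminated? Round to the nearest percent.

Elongation θ = 360° × 8/29.531 ≈ 97.5°.
cos 97.5° = (-0.131), so f = (1 − (-0.131))/2 = 0.565, so 57%.

57%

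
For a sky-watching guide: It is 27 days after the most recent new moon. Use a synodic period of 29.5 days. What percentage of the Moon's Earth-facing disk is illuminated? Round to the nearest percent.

7%

The Moon has covered 27/29.5 of its cycle, so θ ≈ 360° × 27/29.5 = 329.5°.
cos 329.5° = 0.862, so f = (1 − 0.862)/2 = 0.069, so 7%.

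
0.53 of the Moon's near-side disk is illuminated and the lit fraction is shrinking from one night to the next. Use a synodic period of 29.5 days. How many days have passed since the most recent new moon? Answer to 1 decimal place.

21.8 days

Invert f = (1 − cos θ)/2 to get cos θ = 1 − 2(0.53) = -0.060, hence θ₀ = arccos -0.060 = 93.4°.
A waning Moon lies in 180°–360°, so θ = 360° − 93.4° = 266.6°.
At 360°/29.5 d per day, 266.6° corresponds to 21.84 days.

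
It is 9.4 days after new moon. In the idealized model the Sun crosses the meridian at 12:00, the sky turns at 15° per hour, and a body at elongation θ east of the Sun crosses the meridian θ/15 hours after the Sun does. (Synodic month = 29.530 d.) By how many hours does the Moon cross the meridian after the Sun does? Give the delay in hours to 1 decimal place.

7.6 h

The Moon has covered 9.4/29.530 of its cycle, so θ ≈ 360° × 9.4/29.530 = 114.6°.
The Moon trails the Sun by θ/15 = 114.6/15 ≈ 7.64 hours.
So the Moon crosses the meridian 7.64 h after the Sun.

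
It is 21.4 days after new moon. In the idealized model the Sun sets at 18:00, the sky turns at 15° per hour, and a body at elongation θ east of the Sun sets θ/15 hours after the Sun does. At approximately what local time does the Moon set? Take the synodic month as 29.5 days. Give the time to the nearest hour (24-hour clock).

11:00

The Moon has covered 21.4/29.5 of its cycle, so θ ≈ 360° × 21.4/29.5 = 261.2°.
Delay after the Sun = 261.2° / (15°/h) ≈ 17.41 h.
18:00 + 17.41 h ≈ 11:25 → 11:00 to the nearest hour.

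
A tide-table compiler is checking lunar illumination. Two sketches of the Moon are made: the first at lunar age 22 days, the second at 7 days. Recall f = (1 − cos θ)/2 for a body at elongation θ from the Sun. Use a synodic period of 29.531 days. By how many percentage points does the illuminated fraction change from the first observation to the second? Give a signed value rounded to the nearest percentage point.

First observation: θ = 360°·22/29.531 = 268.2°, so f = 0.516.
Second observation: θ = 85.3°, f = 0.459.
Δf = 0.459 − 0.516 = -0.056, i.e. -6 pp.

-6 percentage points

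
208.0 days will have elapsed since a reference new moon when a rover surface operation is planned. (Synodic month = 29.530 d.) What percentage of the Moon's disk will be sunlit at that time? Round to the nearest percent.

2%

208.0 d spans 7 complete synodic months (7 × 29.530 = 206.71 d) plus 1.29 d.
The Moon has covered 1.29/29.530 of its cycle, so θ ≈ 360° × 1.29/29.530 = 15.7°.
Illuminated fraction = (1 − cos 15.7°)/2 = (1 − 0.963)/2 ≈ 0.019, so 2%.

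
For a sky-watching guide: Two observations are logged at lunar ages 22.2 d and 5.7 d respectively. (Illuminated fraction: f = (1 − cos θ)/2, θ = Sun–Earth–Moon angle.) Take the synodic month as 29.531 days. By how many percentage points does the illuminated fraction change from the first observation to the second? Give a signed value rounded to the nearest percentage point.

First observation: θ = 360°·22.2/29.531 = 270.6°, so f = 0.494.
Second observation: θ = 69.5°, f = 0.325.
Δf = 0.325 − 0.494 = -0.170, i.e. -17 pp.

-17 percentage points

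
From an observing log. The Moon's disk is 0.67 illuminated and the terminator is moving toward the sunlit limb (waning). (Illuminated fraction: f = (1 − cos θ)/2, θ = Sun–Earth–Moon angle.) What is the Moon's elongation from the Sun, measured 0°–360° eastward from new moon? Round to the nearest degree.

250°

cos θ = 1 − 2f = -0.340, giving a principal value of 109.9°.
Waning ⇒ past full, so θ = 360° − 109.9° = 250.1°.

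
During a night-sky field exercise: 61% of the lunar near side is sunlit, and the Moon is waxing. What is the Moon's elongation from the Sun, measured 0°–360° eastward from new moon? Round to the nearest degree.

103°

cos θ = 1 − 2f = -0.220, giving a principal value of 102.7°.
Waxing ⇒ before full, so θ = 102.7°.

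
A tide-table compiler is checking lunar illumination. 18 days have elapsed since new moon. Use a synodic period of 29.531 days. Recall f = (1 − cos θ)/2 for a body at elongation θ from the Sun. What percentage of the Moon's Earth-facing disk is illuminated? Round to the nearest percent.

89%

Elongation θ = 360° × 18/29.531 ≈ 219.4°.
cos 219.4° = (-0.772), so f = (1 − (-0.772))/2 = 0.886, so 89%.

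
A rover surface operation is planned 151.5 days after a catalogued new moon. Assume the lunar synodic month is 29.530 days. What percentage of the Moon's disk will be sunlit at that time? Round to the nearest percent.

Reduce mod P: 151.5 − 5×29.530 = 3.85 d into the current lunation.
Elongation θ = 360° × 3.85/29.530 ≈ 46.9°.
Illuminated fraction = (1 − cos 46.9°)/2 = (1 − 0.683)/2 ≈ 0.159, so 16%.

16%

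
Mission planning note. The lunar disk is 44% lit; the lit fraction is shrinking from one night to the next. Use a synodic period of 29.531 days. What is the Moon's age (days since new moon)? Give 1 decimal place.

From f = (1 − cos θ)/2: cos θ = 1 − 2×0.44 = 0.120; arccos → 83.1°.
Waning ⇒ past full, so θ = 360° − 83.1° = 276.9°.
Age = 29.531 × 276.9°/360° ≈ 22.71 days.

22.7 days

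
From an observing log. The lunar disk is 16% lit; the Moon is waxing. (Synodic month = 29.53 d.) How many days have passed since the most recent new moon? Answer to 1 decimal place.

3.9 days

Invert f = (1 − cos θ)/2 to get cos θ = 1 − 2(0.16) = 0.680, hence θ₀ = arccos 0.680 = 47.2°.
Waxing ⇒ before full, so θ = 47.2°.
That fraction of the synodic month is 47.2/360 × 29.53 d ≈ 3.87 d.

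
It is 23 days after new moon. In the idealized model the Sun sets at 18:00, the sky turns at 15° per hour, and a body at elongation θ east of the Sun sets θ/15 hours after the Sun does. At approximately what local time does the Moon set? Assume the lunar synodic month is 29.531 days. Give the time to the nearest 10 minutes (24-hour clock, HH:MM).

Elongation θ = 360° × 23/29.531 ≈ 280.4°.
Delay after the Sun = 280.4° / (15°/h) ≈ 18.69 h.
18:00 + 18.692 h ≈ 12:42 → 12:40 to the nearest ten minutes.

12:40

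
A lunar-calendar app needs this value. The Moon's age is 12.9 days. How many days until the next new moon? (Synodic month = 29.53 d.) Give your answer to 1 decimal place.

The next new moon completes the synodic month: 29.53 − 12.9 = 16.630 days.

16.6 days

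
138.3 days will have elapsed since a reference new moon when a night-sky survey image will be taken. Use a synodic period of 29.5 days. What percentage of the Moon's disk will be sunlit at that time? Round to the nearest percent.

Reduce mod P: 138.3 − 4×29.5 = 20.30 d into the current lunation.
Elongation θ = 360° × 20.30/29.5 ≈ 247.7°.
cos 247.7° = (-0.379), so f = (1 − (-0.379))/2 = 0.689, so 69%.

69%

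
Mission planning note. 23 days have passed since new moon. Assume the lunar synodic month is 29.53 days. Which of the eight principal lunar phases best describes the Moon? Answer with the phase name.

θ ≈ 360° × 23/29.53 = 280°, which falls in the last quarter sector.

last quarter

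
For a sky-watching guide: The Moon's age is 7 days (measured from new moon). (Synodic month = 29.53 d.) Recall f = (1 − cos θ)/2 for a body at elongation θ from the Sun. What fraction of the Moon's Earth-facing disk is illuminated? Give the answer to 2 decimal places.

Elongation θ = 360° × 7/29.53 ≈ 85.3°.
Illuminated fraction = (1 − cos 85.3°)/2 = (1 − 0.081)/2 ≈ 0.459.

0.46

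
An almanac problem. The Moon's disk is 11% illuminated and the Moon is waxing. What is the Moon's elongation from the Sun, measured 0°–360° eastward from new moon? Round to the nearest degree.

39°

Invert f = (1 − cos θ)/2 to get cos θ = 1 − 2(0.11) = 0.780, hence θ₀ = arccos 0.780 = 38.7°.
The Moon is waxing (0°–180°), so θ = 38.7° directly.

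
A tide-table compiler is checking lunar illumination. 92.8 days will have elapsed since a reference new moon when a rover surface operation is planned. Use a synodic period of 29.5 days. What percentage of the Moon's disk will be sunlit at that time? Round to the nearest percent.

92.8/29.5 = 3.146 lunations, so 3 complete cycles and 4.30 d into the next.
Elongation θ = 360° × 4.30/29.5 ≈ 52.5°.
With cos θ = 0.609, the lit fraction is (1 − 0.609)/2 ≈ 0.195, so 20%.

20%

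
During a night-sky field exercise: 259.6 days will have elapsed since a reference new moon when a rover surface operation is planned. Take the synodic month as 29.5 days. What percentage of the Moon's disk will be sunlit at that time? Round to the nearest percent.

Reduce mod P: 259.6 − 8×29.5 = 23.60 d into the current lunation.
Elongation θ = 360° × 23.60/29.5 ≈ 288.0°.
cos 288.0° = 0.309, so f = (1 − 0.309)/2 = 0.345, so 35%.

35%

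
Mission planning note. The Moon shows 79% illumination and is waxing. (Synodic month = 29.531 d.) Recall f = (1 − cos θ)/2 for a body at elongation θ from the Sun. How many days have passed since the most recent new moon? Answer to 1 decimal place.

From f = (1 − cos θ)/2: cos θ = 1 − 2×0.79 = -0.580; arccos → 125.5°.
Before full moon the principal value applies: θ = 125.5°.
Age = 29.531 × 125.5°/360° ≈ 10.29 days.

10.3 days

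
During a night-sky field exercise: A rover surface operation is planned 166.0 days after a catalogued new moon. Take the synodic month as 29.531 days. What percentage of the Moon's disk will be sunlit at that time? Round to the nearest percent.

Reduce mod P: 166.0 − 5×29.531 = 18.34 d into the current lunation.
The Moon has covered 18.34/29.531 of its cycle, so θ ≈ 360° × 18.34/29.531 = 223.6°.
Illuminated fraction = (1 − cos 223.6°)/2 = (1 − (-0.724))/2 ≈ 0.862, so 86%.

86%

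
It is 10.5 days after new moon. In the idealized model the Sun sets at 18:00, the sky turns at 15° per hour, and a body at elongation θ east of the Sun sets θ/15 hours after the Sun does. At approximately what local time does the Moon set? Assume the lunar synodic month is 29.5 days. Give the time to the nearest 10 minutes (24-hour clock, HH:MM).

02:30

Elongation θ = 360° × 10.5/29.5 ≈ 128.1°.
At 15° of sky rotation per hour, 128.1° corresponds to a 8.54 h lag.
18:00 + 8.542 h ≈ 02:33 → 02:30 to the nearest ten minutes.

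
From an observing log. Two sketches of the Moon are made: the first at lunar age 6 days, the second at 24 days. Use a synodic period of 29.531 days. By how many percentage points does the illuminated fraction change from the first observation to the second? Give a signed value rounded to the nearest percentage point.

-5 percentage points

First observation: θ = 360°·6/29.531 = 73.1°, so f = 0.355.
Second observation: θ = 292.6°, f = 0.308.
Δf = 0.308 − 0.355 = -0.047, i.e. -5 pp.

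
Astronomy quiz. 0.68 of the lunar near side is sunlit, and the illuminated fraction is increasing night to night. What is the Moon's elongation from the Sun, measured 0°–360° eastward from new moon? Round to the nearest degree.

From f = (1 − cos θ)/2: cos θ = 1 − 2×0.68 = -0.360; arccos → 111.1°.
Waxing ⇒ before full, so θ = 111.1°.

111°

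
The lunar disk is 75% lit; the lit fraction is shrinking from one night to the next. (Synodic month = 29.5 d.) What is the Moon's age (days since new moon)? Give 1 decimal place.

cos θ = 1 − 2f = -0.500, giving a principal value of 120.0°.
A waning Moon lies in 180°–360°, so θ = 360° − 120.0° = 240.0°.
At 360°/29.5 d per day, 240.0° corresponds to 19.67 days.

19.7 days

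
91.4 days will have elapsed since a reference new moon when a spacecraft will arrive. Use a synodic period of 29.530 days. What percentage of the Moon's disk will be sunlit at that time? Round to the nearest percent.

9%

91.4 d spans 3 complete synodic months (3 × 29.530 = 88.59 d) plus 2.81 d.
Phase angle: θ = 360°·(2.81 d)/(29.530 d) = 34.3°.
cos 34.3° = 0.827, so f = (1 − 0.827)/2 = 0.087, so 9%.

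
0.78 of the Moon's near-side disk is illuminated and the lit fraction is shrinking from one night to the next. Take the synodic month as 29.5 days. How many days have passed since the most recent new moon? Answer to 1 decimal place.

cos θ = 1 − 2f = -0.560, giving a principal value of 124.1°.
Since the Moon is past full (waning), take the reflex angle: θ = 360° − 124.1° = 235.9°.
At 360°/29.5 d per day, 235.9° corresponds to 19.33 days.

19.3 days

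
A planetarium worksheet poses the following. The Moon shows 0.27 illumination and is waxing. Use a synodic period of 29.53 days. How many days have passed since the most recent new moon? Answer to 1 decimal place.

From f = (1 − cos θ)/2: cos θ = 1 − 2×0.27 = 0.460; arccos → 62.6°.
Waxing ⇒ before full, so θ = 62.6°.
At 360°/29.53 d per day, 62.6° corresponds to 5.14 days.

5.1 days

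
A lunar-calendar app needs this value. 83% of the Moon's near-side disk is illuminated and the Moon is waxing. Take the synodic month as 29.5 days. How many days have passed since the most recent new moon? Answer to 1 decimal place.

cos θ = 1 − 2f = -0.660, giving a principal value of 131.3°.
The Moon is waxing (0°–180°), so θ = 131.3° directly.
That fraction of the synodic month is 131.3/360 × 29.5 d ≈ 10.76 d.

10.8 days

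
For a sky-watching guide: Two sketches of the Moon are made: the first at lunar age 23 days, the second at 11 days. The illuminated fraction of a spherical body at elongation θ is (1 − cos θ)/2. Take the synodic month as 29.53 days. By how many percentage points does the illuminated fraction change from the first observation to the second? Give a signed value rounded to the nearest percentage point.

First observation: θ = 360°·23/29.53 = 280.4°, so f = 0.410.
Second observation: θ = 134.1°, f = 0.848.
Δf = 0.848 − 0.410 = +0.438, i.e. +44 pp.

+44 percentage points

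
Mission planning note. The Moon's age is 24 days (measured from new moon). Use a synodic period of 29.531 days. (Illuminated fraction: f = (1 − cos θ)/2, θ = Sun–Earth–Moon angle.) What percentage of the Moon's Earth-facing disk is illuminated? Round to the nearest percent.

Elongation θ = 360° × 24/29.531 ≈ 292.6°.
Illuminated fraction = (1 − cos 292.6°)/2 = (1 − 0.384)/2 ≈ 0.308, so 31%.

31%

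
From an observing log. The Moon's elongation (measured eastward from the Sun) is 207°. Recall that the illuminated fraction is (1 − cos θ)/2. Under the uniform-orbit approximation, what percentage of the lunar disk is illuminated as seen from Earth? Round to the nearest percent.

f = (1 − cos 207°)/2 = (1 − (-0.891))/2 ≈ 0.946, i.e. 95%.

95%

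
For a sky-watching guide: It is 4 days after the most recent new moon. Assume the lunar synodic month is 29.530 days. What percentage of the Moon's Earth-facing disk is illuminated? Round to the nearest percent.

17%

Elongation θ = 360° × 4/29.530 ≈ 48.8°.
Illuminated fraction = (1 − cos 48.8°)/2 = (1 − 0.659)/2 ≈ 0.170, so 17%.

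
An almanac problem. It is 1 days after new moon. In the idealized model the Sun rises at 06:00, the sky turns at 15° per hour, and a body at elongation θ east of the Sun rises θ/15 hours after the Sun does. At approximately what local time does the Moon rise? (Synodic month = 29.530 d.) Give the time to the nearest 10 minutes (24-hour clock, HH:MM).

06:50

Elongation θ = 360° × 1/29.530 ≈ 12.2°.
The Moon trails the Sun by θ/15 = 12.2/15 ≈ 0.81 hours.
06:00 + 0.813 h ≈ 06:49 → 06:50 to the nearest ten minutes.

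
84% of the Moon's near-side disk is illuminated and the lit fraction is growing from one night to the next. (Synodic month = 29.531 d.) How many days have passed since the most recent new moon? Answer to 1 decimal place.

10.9 days

From f = (1 − cos θ)/2: cos θ = 1 − 2×0.84 = -0.680; arccos → 132.8°.
The Moon is waxing (0°–180°), so θ = 132.8° directly.
That fraction of the synodic month is 132.8/360 × 29.531 d ≈ 10.90 d.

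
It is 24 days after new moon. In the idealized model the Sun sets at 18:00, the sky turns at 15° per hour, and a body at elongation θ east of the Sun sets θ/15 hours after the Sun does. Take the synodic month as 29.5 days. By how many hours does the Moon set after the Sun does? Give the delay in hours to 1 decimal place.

19.5 h

The Moon has covered 24/29.5 of its cycle, so θ ≈ 360° × 24/29.5 = 292.9°.
The Moon trails the Sun by θ/15 = 292.9/15 ≈ 19.53 hours.
So the Moon sets 19.53 h after the Sun.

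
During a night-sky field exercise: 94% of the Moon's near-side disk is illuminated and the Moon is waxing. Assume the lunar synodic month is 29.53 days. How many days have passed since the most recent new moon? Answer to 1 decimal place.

From f = (1 − cos θ)/2: cos θ = 1 − 2×0.94 = -0.880; arccos → 151.6°.
Before full moon the principal value applies: θ = 151.6°.
At 360°/29.53 d per day, 151.6° corresponds to 12.44 days.

12.4 days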